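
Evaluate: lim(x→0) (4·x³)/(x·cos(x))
This is a 0/0 indeterminate form.

Apply L'Hôpital's rule: differentiate numerator and denominator separately.
  f(x) = 4·x^3   ⇒   f'(x) = 12·x^2
  g(x) = x·cos(x)   ⇒   g'(x) = -x·sin(x) + cos(x)
  lim(x→0) f'(x)/g'(x) = lim(x→0) (12·x^2)/(-x·sin(x) + cos(x))
  = 0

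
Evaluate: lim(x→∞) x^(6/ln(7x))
This is an exponential indeterminate form.

For exponential indeterminate forms, take the natural log:
  Let L = lim(x→∞) x^(6/ln(7x))
  Then ln(L) = lim(x→∞) [exponent × ln(base)]
  Evaluate using L'Hôpital or standard limits, then exponentiate.
  L = e^(6)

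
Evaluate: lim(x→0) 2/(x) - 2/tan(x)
This is an ∞-∞ indeterminate form.

Combine fractions or rationalize to convert ∞-∞ to 0/0 form:
  lim(x→0) 2/(x) - 2/tan(x) = 0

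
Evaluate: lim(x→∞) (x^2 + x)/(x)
This is an ∞/∞ indeterminate form.

Apply L'Hôpital's rule: differentiate numerator and denominator separately.
  f(x) = x^2 + x   ⇒   f'(x) = 2·x + 1
  g(x) = x   ⇒   g'(x) = 1
  lim(x→∞) f'(x)/g'(x) = lim(x→∞) (2·x + 1)/(1)
  = ∞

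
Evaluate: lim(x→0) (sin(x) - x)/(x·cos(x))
This is a 0/0 indeterminate form.

Apply L'Hôpital's rule: differentiate numerator and denominator separately.
  f(x) = -x + sin(x)   ⇒   f'(x) = cos(x) - 1
  g(x) = x·cos(x)   ⇒   g'(x) = -x·sin(x) + cos(x)
  lim(x→0) f'(x)/g'(x) = lim(x→0) (cos(x) - 1)/(-x·sin(x) + cos(x))
  = 0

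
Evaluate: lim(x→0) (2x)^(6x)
This is an exponential indeterminate form.

For exponential indeterminate forms, take the natural log:
  Let L = lim(x→0) (2x)^(6x)
  Then ln(L) = lim(x→0) [exponent × ln(base)]
  Evaluate using L'Hôpital or standard limits, then exponentiate.
  L = 1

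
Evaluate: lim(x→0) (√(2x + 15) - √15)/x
This is a standard limit.

Factor or rationalize the expression:
  lim(x→0) (√(2x + 15) - √15)/x = sqrt(15)/15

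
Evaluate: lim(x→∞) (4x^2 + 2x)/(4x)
This is an ∞/∞ indeterminate form.

Apply L'Hôpital's rule: differentiate numerator and denominator separately.
  f(x) = 4·x^2 + 2·x   ⇒   f'(x) = 8·x + 2
  g(x) = 4·x   ⇒   g'(x) = 4
  lim(x→∞) f'(x)/g'(x) = lim(x→∞) (8·x + 2)/(4)
  = ∞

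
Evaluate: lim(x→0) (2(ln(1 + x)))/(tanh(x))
This is a 0/0 indeterminate form.

Apply L'Hôpital's rule: differentiate numerator and denominator separately.
  f(x) = 2·ln(x + 1)   ⇒   f'(x) = 2/(x + 1)
  g(x) = tanh(x)   ⇒   g'(x) = 1 - tanh(x)^2
  lim(x→0) f'(x)/g'(x) = lim(x→0) (2/(x + 1))/(1 - tanh(x)^2)
  = 2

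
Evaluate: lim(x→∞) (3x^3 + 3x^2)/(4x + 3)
This is an ∞/∞ indeterminate form.

Apply L'Hôpital's rule: differentiate numerator and denominator separately.
  f(x) = 3·x^3 + 3·x^2   ⇒   f'(x) = 9·x^2 + 6·x
  g(x) = 4·x + 3   ⇒   g'(x) = 4
  lim(x→∞) f'(x)/g'(x) = lim(x→∞) (9·x^2 + 6·x)/(4)
  = ∞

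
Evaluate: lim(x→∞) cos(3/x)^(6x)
This is an exponential indeterminate form.

For exponential indeterminate forms, take the natural log:
  Let L = lim(x→∞) cos(3/x)^(6x)
  Then ln(L) = lim(x→∞) [exponent × ln(base)]
  Evaluate using L'Hôpital or standard limits, then exponentiate.
  L = 1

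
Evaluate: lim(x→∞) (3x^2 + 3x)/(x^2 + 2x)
This is an ∞/∞ indeterminate form.

Apply L'Hôpital's rule: differentiate numerator and denominator separately.
  f(x) = 3·x^2 + 3·x   ⇒   f'(x) = 6·x + 3
  g(x) = x^2 + 2·x   ⇒   g'(x) = 2·x + 2
  lim(x→∞) f'(x)/g'(x) = lim(x→∞) (6·x + 3)/(2·x + 2)
  = 3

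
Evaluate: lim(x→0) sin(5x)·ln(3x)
This is a 0·∞ indeterminate form.

Rewrite 0·∞ as a quotient (0/0 or ∞/∞ form), then apply L'Hôpital's rule:
  lim(x→0) sin(5x)·ln(3x) = 0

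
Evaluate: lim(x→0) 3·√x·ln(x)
This is a 0·∞ indeterminate form.

Rewrite 0·∞ as a quotient (0/0 or ∞/∞ form), then apply L'Hôpital's rule:
  lim(x→0) 3·√x·ln(x) = 0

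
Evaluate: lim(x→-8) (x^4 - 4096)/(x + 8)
This is a standard limit.

Factor or rationalize the expression:
  lim(x→-8) (x^4 - 4096)/(x + 8) = -2048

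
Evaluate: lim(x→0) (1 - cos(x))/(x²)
This is a 0/0 indeterminate form.

Apply L'Hôpital's rule: differentiate numerator and denominator separately.
  f(x) = 1 - cos(x)   ⇒   f'(x) = sin(x)
  g(x) = x^2   ⇒   g'(x) = 2·x
  lim(x→0) f'(x)/g'(x) = lim(x→0) (sin(x))/(2·x)
  = 1/2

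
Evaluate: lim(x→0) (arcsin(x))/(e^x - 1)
This is a 0/0 indeterminate form.

Apply L'Hôpital's rule: differentiate numerator and denominator separately.
  f(x) = asin(x)   ⇒   f'(x) = 1/sqrt(1 - x^2)
  g(x) = e^(x) - 1   ⇒   g'(x) = e^(x)
  lim(x→0) f'(x)/g'(x) = lim(x→0) (1/sqrt(1 - x^2))/(e^(x))
  = 1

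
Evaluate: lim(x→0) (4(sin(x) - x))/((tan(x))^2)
This is a 0/0 indeterminate form.

Apply L'Hôpital's rule: differentiate numerator and denominator separately.
  f(x) = -4·x + 4·sin(x)   ⇒   f'(x) = 4·cos(x) - 4
  g(x) = tan(x)^2   ⇒   g'(x) = (2·tan(x)^2 + 2)·tan(x)
  lim(x→0) f'(x)/g'(x) = lim(x→0) (4·cos(x) - 4)/((2·tan(x)^2 + 2)·tan(x))
  = 0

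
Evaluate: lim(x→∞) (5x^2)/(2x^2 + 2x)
This is an ∞/∞ indeterminate form.

Apply L'Hôpital's rule: differentiate numerator and denominator separately.
  f(x) = 5·x^2   ⇒   f'(x) = 10·x
  g(x) = 2·x^2 + 2·x   ⇒   g'(x) = 4·x + 2
  lim(x→∞) f'(x)/g'(x) = lim(x→∞) (10·x)/(4·x + 2)
  = 5/2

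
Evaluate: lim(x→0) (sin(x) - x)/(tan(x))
This is a 0/0 indeterminate form.

Apply L'Hôpital's rule: differentiate numerator and denominator separately.
  f(x) = -x + sin(x)   ⇒   f'(x) = cos(x) - 1
  g(x) = tan(x)   ⇒   g'(x) = tan(x)^2 + 1
  lim(x→0) f'(x)/g'(x) = lim(x→0) (cos(x) - 1)/(tan(x)^2 + 1)
  = 0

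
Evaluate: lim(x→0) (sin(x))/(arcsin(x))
This is a 0/0 indeterminate form.

Apply L'Hôpital's rule: differentiate numerator and denominator separately.
  f(x) = sin(x)   ⇒   f'(x) = cos(x)
  g(x) = asin(x)   ⇒   g'(x) = 1/sqrt(1 - x^2)
  lim(x→0) f'(x)/g'(x) = lim(x→0) (cos(x))/(1/sqrt(1 - x^2))
  = 1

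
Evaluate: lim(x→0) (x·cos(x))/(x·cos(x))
This is a 0/0 indeterminate form.

Apply L'Hôpital's rule: differentiate numerator and denominator separately.
  f(x) = x·cos(x)   ⇒   f'(x) = -x·sin(x) + cos(x)
  g(x) = x·cos(x)   ⇒   g'(x) = -x·sin(x) + cos(x)
  lim(x→0) f'(x)/g'(x) = lim(x→0) (-x·sin(x) + cos(x))/(-x·sin(x) + cos(x))
  = 1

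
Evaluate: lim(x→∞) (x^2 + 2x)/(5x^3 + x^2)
This is an ∞/∞ indeterminate form.

Apply L'Hôpital's rule: differentiate numerator and denominator separately.
  f(x) = x^2 + 2·x   ⇒   f'(x) = 2·x + 2
  g(x) = 5·x^3 + x^2   ⇒   g'(x) = 15·x^2 + 2·x
  lim(x→∞) f'(x)/g'(x) = lim(x→∞) (2·x + 2)/(15·x^2 + 2·x)
  = 0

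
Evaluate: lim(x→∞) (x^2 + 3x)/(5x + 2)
This is an ∞/∞ indeterminate form.

Apply L'Hôpital's rule: differentiate numerator and denominator separately.
  f(x) = x^2 + 3·x   ⇒   f'(x) = 2·x + 3
  g(x) = 5·x + 2   ⇒   g'(x) = 5
  lim(x→∞) f'(x)/g'(x) = lim(x→∞) (2·x + 3)/(5)
  = ∞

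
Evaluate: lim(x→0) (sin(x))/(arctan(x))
This is a 0/0 indeterminate form.

Apply L'Hôpital's rule: differentiate numerator and denominator separately.
  f(x) = sin(x)   ⇒   f'(x) = cos(x)
  g(x) = atan(x)   ⇒   g'(x) = 1/(x^2 + 1)
  lim(x→0) f'(x)/g'(x) = lim(x→0) (cos(x))/(1/(x^2 + 1))
  = 1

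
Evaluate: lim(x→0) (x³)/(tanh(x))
This is a 0/0 indeterminate form.

Apply L'Hôpital's rule: differentiate numerator and denominator separately.
  f(x) = x^3   ⇒   f'(x) = 3·x^2
  g(x) = tanh(x)   ⇒   g'(x) = 1 - tanh(x)^2
  lim(x→0) f'(x)/g'(x) = lim(x→0) (3·x^2)/(1 - tanh(x)^2)
  = 0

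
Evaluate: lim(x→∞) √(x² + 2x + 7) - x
This is an ∞-∞ indeterminate form.

Combine fractions or rationalize to convert ∞-∞ to 0/0 form:
  lim(x→∞) √(x² + 2x + 7) - x = 1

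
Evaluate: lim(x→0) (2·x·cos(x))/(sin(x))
This is a 0/0 indeterminate form.

Apply L'Hôpital's rule: differentiate numerator and denominator separately.
  f(x) = 2·x·cos(x)   ⇒   f'(x) = -2·x·sin(x) + 2·cos(x)
  g(x) = sin(x)   ⇒   g'(x) = cos(x)
  lim(x→0) f'(x)/g'(x) = lim(x→0) (-2·x·sin(x) + 2·cos(x))/(cos(x))
  = 2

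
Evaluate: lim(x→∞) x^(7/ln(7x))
This is an exponential indeterminate form.

For exponential indeterminate forms, take the natural log:
  Let L = lim(x→∞) x^(7/ln(7x))
  Then ln(L) = lim(x→∞) [exponent × ln(base)]
  Evaluate using L'Hôpital or standard limits, then exponentiate.
  L = e^(7)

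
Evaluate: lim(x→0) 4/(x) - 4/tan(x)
This is an ∞-∞ indeterminate form.

Combine fractions or rationalize to convert ∞-∞ to 0/0 form:
  lim(x→0) 4/(x) - 4/tan(x) = 0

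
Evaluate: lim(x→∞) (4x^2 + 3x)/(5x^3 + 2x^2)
This is an ∞/∞ indeterminate form.

Apply L'Hôpital's rule: differentiate numerator and denominator separately.
  f(x) = 4·x^2 + 3·x   ⇒   f'(x) = 8·x + 3
  g(x) = 5·x^3 + 2·x^2   ⇒   g'(x) = 15·x^2 + 4·x
  lim(x→∞) f'(x)/g'(x) = lim(x→∞) (8·x + 3)/(15·x^2 + 4·x)
  = 0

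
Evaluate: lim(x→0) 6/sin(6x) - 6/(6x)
This is an ∞-∞ indeterminate form.

Combine fractions or rationalize to convert ∞-∞ to 0/0 form:
  lim(x→0) 6/sin(6x) - 6/(6x) = 0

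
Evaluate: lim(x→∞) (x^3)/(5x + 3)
This is an ∞/∞ indeterminate form.

Apply L'Hôpital's rule: differentiate numerator and denominator separately.
  f(x) = x^3   ⇒   f'(x) = 3·x^2
  g(x) = 5·x + 3   ⇒   g'(x) = 5
  lim(x→∞) f'(x)/g'(x) = lim(x→∞) (3·x^2)/(5)
  = ∞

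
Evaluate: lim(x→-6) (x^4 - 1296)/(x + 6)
This is a standard limit.

Factor or rationalize the expression:
  lim(x→-6) (x^4 - 1296)/(x + 6) = -864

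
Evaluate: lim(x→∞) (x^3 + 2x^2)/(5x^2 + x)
This is an ∞/∞ indeterminate form.

Apply L'Hôpital's rule: differentiate numerator and denominator separately.
  f(x) = x^3 + 2·x^2   ⇒   f'(x) = 3·x^2 + 4·x
  g(x) = 5·x^2 + x   ⇒   g'(x) = 10·x + 1
  lim(x→∞) f'(x)/g'(x) = lim(x→∞) (3·x^2 + 4·x)/(10·x + 1)
  = ∞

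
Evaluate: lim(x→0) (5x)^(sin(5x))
This is an exponential indeterminate form.

For exponential indeterminate forms, take the natural log:
  Let L = lim(x→0) (5x)^(sin(5x))
  Then ln(L) = lim(x→0) [exponent × ln(base)]
  Evaluate using L'Hôpital or standard limits, then exponentiate.
  L = 1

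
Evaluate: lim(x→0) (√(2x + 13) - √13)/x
This is a standard limit.

Factor or rationalize the expression:
  lim(x→0) (√(2x + 13) - √13)/x = sqrt(13)/13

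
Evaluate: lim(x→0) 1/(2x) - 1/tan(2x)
This is an ∞-∞ indeterminate form.

Combine fractions or rationalize to convert ∞-∞ to 0/0 form:
  lim(x→0) 1/(2x) - 1/tan(2x) = 0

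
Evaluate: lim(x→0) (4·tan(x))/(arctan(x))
This is a 0/0 indeterminate form.

Apply L'Hôpital's rule: differentiate numerator and denominator separately.
  f(x) = 4·tan(x)   ⇒   f'(x) = 4·tan(x)^2 + 4
  g(x) = atan(x)   ⇒   g'(x) = 1/(x^2 + 1)
  lim(x→0) f'(x)/g'(x) = lim(x→0) (4·tan(x)^2 + 4)/(1/(x^2 + 1))
  = 4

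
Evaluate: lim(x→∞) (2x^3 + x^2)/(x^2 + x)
This is an ∞/∞ indeterminate form.

Apply L'Hôpital's rule: differentiate numerator and denominator separately.
  f(x) = 2·x^3 + x^2   ⇒   f'(x) = 6·x^2 + 2·x
  g(x) = x^2 + x   ⇒   g'(x) = 2·x + 1
  lim(x→∞) f'(x)/g'(x) = lim(x→∞) (6·x^2 + 2·x)/(2·x + 1)
  = ∞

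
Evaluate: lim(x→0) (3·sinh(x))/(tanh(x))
This is a 0/0 indeterminate form.

Apply L'Hôpital's rule: differentiate numerator and denominator separately.
  f(x) = 3·sinh(x)   ⇒   f'(x) = 3·cosh(x)
  g(x) = tanh(x)   ⇒   g'(x) = 1 - tanh(x)^2
  lim(x→0) f'(x)/g'(x) = lim(x→0) (3·cosh(x))/(1 - tanh(x)^2)
  = 3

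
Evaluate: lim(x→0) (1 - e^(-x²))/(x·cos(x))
This is a 0/0 indeterminate form.

Apply L'Hôpital's rule: differentiate numerator and denominator separately.
  f(x) = 1 - e^(-x^2)   ⇒   f'(x) = 2·x·e^(-x^2)
  g(x) = x·cos(x)   ⇒   g'(x) = -x·sin(x) + cos(x)
  lim(x→0) f'(x)/g'(x) = lim(x→0) (2·x·e^(-x^2))/(-x·sin(x) + cos(x))
  = 0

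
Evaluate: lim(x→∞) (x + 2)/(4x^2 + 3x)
This is an ∞/∞ indeterminate form.

Apply L'Hôpital's rule: differentiate numerator and denominator separately.
  f(x) = x + 2   ⇒   f'(x) = 1
  g(x) = 4·x^2 + 3·x   ⇒   g'(x) = 8·x + 3
  lim(x→∞) f'(x)/g'(x) = lim(x→∞) (1)/(8·x + 3)
  = 0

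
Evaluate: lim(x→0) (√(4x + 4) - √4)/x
This is a standard limit.

Factor or rationalize the expression:
  lim(x→0) (√(4x + 4) - √4)/x = 1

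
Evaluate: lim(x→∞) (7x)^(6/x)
This is an exponential indeterminate form.

For exponential indeterminate forms, take the natural log:
  Let L = lim(x→∞) (7x)^(6/x)
  Then ln(L) = lim(x→∞) [exponent × ln(base)]
  Evaluate using L'Hôpital or standard limits, then exponentiate.
  L = 1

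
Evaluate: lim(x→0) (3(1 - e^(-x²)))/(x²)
This is a 0/0 indeterminate form.

Apply L'Hôpital's rule: differentiate numerator and denominator separately.
  f(x) = 3 - 3·e^(-x^2)   ⇒   f'(x) = 6·x·e^(-x^2)
  g(x) = x^2   ⇒   g'(x) = 2·x
  lim(x→0) f'(x)/g'(x) = lim(x→0) (6·x·e^(-x^2))/(2·x)
  = 3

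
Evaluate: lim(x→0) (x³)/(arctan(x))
This is a 0/0 indeterminate form.

Apply L'Hôpital's rule: differentiate numerator and denominator separately.
  f(x) = x^3   ⇒   f'(x) = 3·x^2
  g(x) = atan(x)   ⇒   g'(x) = 1/(x^2 + 1)
  lim(x→0) f'(x)/g'(x) = lim(x→0) (3·x^2)/(1/(x^2 + 1))
  = 0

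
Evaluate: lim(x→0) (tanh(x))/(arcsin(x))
This is a 0/0 indeterminate form.

Apply L'Hôpital's rule: differentiate numerator and denominator separately.
  f(x) = tanh(x)   ⇒   f'(x) = 1 - tanh(x)^2
  g(x) = asin(x)   ⇒   g'(x) = 1/sqrt(1 - x^2)
  lim(x→0) f'(x)/g'(x) = lim(x→0) (1 - tanh(x)^2)/(1/sqrt(1 - x^2))
  = 1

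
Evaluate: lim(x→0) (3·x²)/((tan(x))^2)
This is a 0/0 indeterminate form.

Apply L'Hôpital's rule: differentiate numerator and denominator separately.
  f(x) = 3·x^2   ⇒   f'(x) = 6·x
  g(x) = tan(x)^2   ⇒   g'(x) = (2·tan(x)^2 + 2)·tan(x)
  lim(x→0) f'(x)/g'(x) = lim(x→0) (6·x)/((2·tan(x)^2 + 2)·tan(x))
  = 3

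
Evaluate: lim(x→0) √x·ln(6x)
This is a 0·∞ indeterminate form.

Rewrite 0·∞ as a quotient (0/0 or ∞/∞ form), then apply L'Hôpital's rule:
  lim(x→0) √x·ln(6x) = 0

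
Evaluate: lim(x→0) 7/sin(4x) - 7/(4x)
This is an ∞-∞ indeterminate form.

Combine fractions or rationalize to convert ∞-∞ to 0/0 form:
  lim(x→0) 7/sin(4x) - 7/(4x) = 0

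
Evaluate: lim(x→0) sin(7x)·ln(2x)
This is a 0·∞ indeterminate form.

Rewrite 0·∞ as a quotient (0/0 or ∞/∞ form), then apply L'Hôpital's rule:
  lim(x→0) sin(7x)·ln(2x) = 0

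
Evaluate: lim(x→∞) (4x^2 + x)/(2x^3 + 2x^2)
This is an ∞/∞ indeterminate form.

Apply L'Hôpital's rule: differentiate numerator and denominator separately.
  f(x) = 4·x^2 + x   ⇒   f'(x) = 8·x + 1
  g(x) = 2·x^3 + 2·x^2   ⇒   g'(x) = 6·x^2 + 4·x
  lim(x→∞) f'(x)/g'(x) = lim(x→∞) (8·x + 1)/(6·x^2 + 4·x)
  = 0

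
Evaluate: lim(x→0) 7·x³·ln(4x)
This is a 0·∞ indeterminate form.

Rewrite 0·∞ as a quotient (0/0 or ∞/∞ form), then apply L'Hôpital's rule:
  lim(x→0) 7·x³·ln(4x) = 0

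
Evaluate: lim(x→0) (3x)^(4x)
This is an exponential indeterminate form.

For exponential indeterminate forms, take the natural log:
  Let L = lim(x→0) (3x)^(4x)
  Then ln(L) = lim(x→0) [exponent × ln(base)]
  Evaluate using L'Hôpital or standard limits, then exponentiate.
  L = 1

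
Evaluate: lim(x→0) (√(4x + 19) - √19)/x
This is a standard limit.

Factor or rationalize the expression:
  lim(x→0) (√(4x + 19) - √19)/x = 2·sqrt(19)/19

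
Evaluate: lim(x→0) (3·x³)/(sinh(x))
This is a 0/0 indeterminate form.

Apply L'Hôpital's rule: differentiate numerator and denominator separately.
  f(x) = 3·x^3   ⇒   f'(x) = 9·x^2
  g(x) = sinh(x)   ⇒   g'(x) = cosh(x)
  lim(x→0) f'(x)/g'(x) = lim(x→0) (9·x^2)/(cosh(x))
  = 0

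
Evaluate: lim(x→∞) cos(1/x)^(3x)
This is an exponential indeterminate form.

For exponential indeterminate forms, take the natural log:
  Let L = lim(x→∞) cos(1/x)^(3x)
  Then ln(L) = lim(x→∞) [exponent × ln(base)]
  Evaluate using L'Hôpital or standard limits, then exponentiate.
  L = 1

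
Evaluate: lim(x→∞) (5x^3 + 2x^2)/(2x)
This is an ∞/∞ indeterminate form.

Apply L'Hôpital's rule: differentiate numerator and denominator separately.
  f(x) = 5·x^3 + 2·x^2   ⇒   f'(x) = 15·x^2 + 4·x
  g(x) = 2·x   ⇒   g'(x) = 2
  lim(x→∞) f'(x)/g'(x) = lim(x→∞) (15·x^2 + 4·x)/(2)
  = ∞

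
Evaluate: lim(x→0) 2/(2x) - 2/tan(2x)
This is an ∞-∞ indeterminate form.

Combine fractions or rationalize to convert ∞-∞ to 0/0 form:
  lim(x→0) 2/(2x) - 2/tan(2x) = 0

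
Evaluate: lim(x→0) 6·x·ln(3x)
This is a 0·∞ indeterminate form.

Rewrite 0·∞ as a quotient (0/0 or ∞/∞ form), then apply L'Hôpital's rule:
  lim(x→0) 6·x·ln(3x) = 0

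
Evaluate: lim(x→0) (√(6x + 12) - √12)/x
This is a standard limit.

Factor or rationalize the expression:
  lim(x→0) (√(6x + 12) - √12)/x = sqrt(3)/2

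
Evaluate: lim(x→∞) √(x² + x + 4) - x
This is an ∞-∞ indeterminate form.

Combine fractions or rationalize to convert ∞-∞ to 0/0 form:
  lim(x→∞) √(x² + x + 4) - x = 1/2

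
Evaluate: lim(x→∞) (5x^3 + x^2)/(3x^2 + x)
This is an ∞/∞ indeterminate form.

Apply L'Hôpital's rule: differentiate numerator and denominator separately.
  f(x) = 5·x^3 + x^2   ⇒   f'(x) = 15·x^2 + 2·x
  g(x) = 3·x^2 + x   ⇒   g'(x) = 6·x + 1
  lim(x→∞) f'(x)/g'(x) = lim(x→∞) (15·x^2 + 2·x)/(6·x + 1)
  = ∞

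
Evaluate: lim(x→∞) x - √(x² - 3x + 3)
This is an ∞-∞ indeterminate form.

Combine fractions or rationalize to convert ∞-∞ to 0/0 form:
  lim(x→∞) x - √(x² - 3x + 3) = 3/2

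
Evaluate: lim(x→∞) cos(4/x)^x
This is an exponential indeterminate form.

For exponential indeterminate forms, take the natural log:
  Let L = lim(x→∞) cos(4/x)^x
  Then ln(L) = lim(x→∞) [exponent × ln(base)]
  Evaluate using L'Hôpital or standard limits, then exponentiate.
  L = 1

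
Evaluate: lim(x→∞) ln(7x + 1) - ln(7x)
This is an ∞-∞ indeterminate form.

Combine fractions or rationalize to convert ∞-∞ to 0/0 form:
  lim(x→∞) ln(7x + 1) - ln(7x) = 0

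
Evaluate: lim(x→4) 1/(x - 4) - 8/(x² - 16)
This is an ∞-∞ indeterminate form.

Combine fractions or rationalize to convert ∞-∞ to 0/0 form:
  lim(x→4) 1/(x - 4) - 8/(x² - 16) = 1/8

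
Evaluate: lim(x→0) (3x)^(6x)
This is an exponential indeterminate form.

For exponential indeterminate forms, take the natural log:
  Let L = lim(x→0) (3x)^(6x)
  Then ln(L) = lim(x→0) [exponent × ln(base)]
  Evaluate using L'Hôpital or standard limits, then exponentiate.
  L = 1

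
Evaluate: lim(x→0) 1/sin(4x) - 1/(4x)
This is an ∞-∞ indeterminate form.

Combine fractions or rationalize to convert ∞-∞ to 0/0 form:
  lim(x→0) 1/sin(4x) - 1/(4x) = 0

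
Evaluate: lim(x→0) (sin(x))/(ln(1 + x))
This is a 0/0 indeterminate form.

Apply L'Hôpital's rule: differentiate numerator and denominator separately.
  f(x) = sin(x)   ⇒   f'(x) = cos(x)
  g(x) = ln(x + 1)   ⇒   g'(x) = 1/(x + 1)
  lim(x→0) f'(x)/g'(x) = lim(x→0) (cos(x))/(1/(x + 1))
  = 1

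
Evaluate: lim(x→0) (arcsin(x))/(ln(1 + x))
This is a 0/0 indeterminate form.

Apply L'Hôpital's rule: differentiate numerator and denominator separately.
  f(x) = asin(x)   ⇒   f'(x) = 1/sqrt(1 - x^2)
  g(x) = ln(x + 1)   ⇒   g'(x) = 1/(x + 1)
  lim(x→0) f'(x)/g'(x) = lim(x→0) (1/sqrt(1 - x^2))/(1/(x + 1))
  = 1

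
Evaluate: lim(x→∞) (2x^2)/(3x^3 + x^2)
This is an ∞/∞ indeterminate form.

Apply L'Hôpital's rule: differentiate numerator and denominator separately.
  f(x) = 2·x^2   ⇒   f'(x) = 4·x
  g(x) = 3·x^3 + x^2   ⇒   g'(x) = 9·x^2 + 2·x
  lim(x→∞) f'(x)/g'(x) = lim(x→∞) (4·x)/(9·x^2 + 2·x)
  = 0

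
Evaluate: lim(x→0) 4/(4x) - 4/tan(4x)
This is an ∞-∞ indeterminate form.

Combine fractions or rationalize to convert ∞-∞ to 0/0 form:
  lim(x→0) 4/(4x) - 4/tan(4x) = 0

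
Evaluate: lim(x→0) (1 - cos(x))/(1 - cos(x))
This is a 0/0 indeterminate form.

Apply L'Hôpital's rule: differentiate numerator and denominator separately.
  f(x) = 1 - cos(x)   ⇒   f'(x) = sin(x)
  g(x) = 1 - cos(x)   ⇒   g'(x) = sin(x)
  lim(x→0) f'(x)/g'(x) = lim(x→0) (sin(x))/(sin(x))
  = 1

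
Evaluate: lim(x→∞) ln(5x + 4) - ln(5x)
This is an ∞-∞ indeterminate form.

Combine fractions or rationalize to convert ∞-∞ to 0/0 form:
  lim(x→∞) ln(5x + 4) - ln(5x) = 0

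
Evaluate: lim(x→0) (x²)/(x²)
This is a 0/0 indeterminate form.

Apply L'Hôpital's rule: differentiate numerator and denominator separately.
  f(x) = x^2   ⇒   f'(x) = 2·x
  g(x) = x^2   ⇒   g'(x) = 2·x
  lim(x→0) f'(x)/g'(x) = lim(x→0) (2·x)/(2·x)
  = 1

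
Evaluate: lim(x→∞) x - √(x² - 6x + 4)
This is an ∞-∞ indeterminate form.

Combine fractions or rationalize to convert ∞-∞ to 0/0 form:
  lim(x→∞) x - √(x² - 6x + 4) = 3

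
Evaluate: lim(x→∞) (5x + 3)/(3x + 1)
This is an ∞/∞ indeterminate form.

Apply L'Hôpital's rule: differentiate numerator and denominator separately.
  f(x) = 5·x + 3   ⇒   f'(x) = 5
  g(x) = 3·x + 1   ⇒   g'(x) = 3
  lim(x→∞) f'(x)/g'(x) = lim(x→∞) (5)/(3)
  = 5/3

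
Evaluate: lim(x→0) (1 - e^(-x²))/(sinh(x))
This is a 0/0 indeterminate form.

Apply L'Hôpital's rule: differentiate numerator and denominator separately.
  f(x) = 1 - e^(-x^2)   ⇒   f'(x) = 2·x·e^(-x^2)
  g(x) = sinh(x)   ⇒   g'(x) = cosh(x)
  lim(x→0) f'(x)/g'(x) = lim(x→0) (2·x·e^(-x^2))/(cosh(x))
  = 0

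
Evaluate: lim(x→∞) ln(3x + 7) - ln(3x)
This is an ∞-∞ indeterminate form.

Combine fractions or rationalize to convert ∞-∞ to 0/0 form:
  lim(x→∞) ln(3x + 7) - ln(3x) = 0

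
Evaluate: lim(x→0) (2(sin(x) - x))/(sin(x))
This is a 0/0 indeterminate form.

Apply L'Hôpital's rule: differentiate numerator and denominator separately.
  f(x) = -2·x + 2·sin(x)   ⇒   f'(x) = 2·cos(x) - 2
  g(x) = sin(x)   ⇒   g'(x) = cos(x)
  lim(x→0) f'(x)/g'(x) = lim(x→0) (2·cos(x) - 2)/(cos(x))
  = 0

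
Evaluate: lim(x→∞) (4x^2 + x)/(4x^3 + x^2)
This is an ∞/∞ indeterminate form.

Apply L'Hôpital's rule: differentiate numerator and denominator separately.
  f(x) = 4·x^2 + x   ⇒   f'(x) = 8·x + 1
  g(x) = 4·x^3 + x^2   ⇒   g'(x) = 12·x^2 + 2·x
  lim(x→∞) f'(x)/g'(x) = lim(x→∞) (8·x + 1)/(12·x^2 + 2·x)
  = 0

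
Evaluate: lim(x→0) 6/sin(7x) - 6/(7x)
This is an ∞-∞ indeterminate form.

Combine fractions or rationalize to convert ∞-∞ to 0/0 form:
  lim(x→0) 6/sin(7x) - 6/(7x) = 0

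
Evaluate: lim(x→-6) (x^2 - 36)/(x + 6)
This is a standard limit.

Factor or rationalize the expression:
  lim(x→-6) (x^2 - 36)/(x + 6) = -12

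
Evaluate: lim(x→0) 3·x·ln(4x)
This is a 0·∞ indeterminate form.

Rewrite 0·∞ as a quotient (0/0 or ∞/∞ form), then apply L'Hôpital's rule:
  lim(x→0) 3·x·ln(4x) = 0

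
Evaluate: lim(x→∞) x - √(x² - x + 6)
This is an ∞-∞ indeterminate form.

Combine fractions or rationalize to convert ∞-∞ to 0/0 form:
  lim(x→∞) x - √(x² - x + 6) = 1/2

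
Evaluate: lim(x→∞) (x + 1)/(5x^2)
This is an ∞/∞ indeterminate form.

Apply L'Hôpital's rule: differentiate numerator and denominator separately.
  f(x) = x + 1   ⇒   f'(x) = 1
  g(x) = 5·x^2   ⇒   g'(x) = 10·x
  lim(x→∞) f'(x)/g'(x) = lim(x→∞) (1)/(10·x)
  = 0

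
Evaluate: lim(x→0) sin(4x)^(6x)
This is an exponential indeterminate form.

For exponential indeterminate forms, take the natural log:
  Let L = lim(x→0) sin(4x)^(6x)
  Then ln(L) = lim(x→0) [exponent × ln(base)]
  Evaluate using L'Hôpital or standard limits, then exponentiate.
  L = 1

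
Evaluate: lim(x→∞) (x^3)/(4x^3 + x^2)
This is an ∞/∞ indeterminate form.

Apply L'Hôpital's rule: differentiate numerator and denominator separately.
  f(x) = x^3   ⇒   f'(x) = 3·x^2
  g(x) = 4·x^3 + x^2   ⇒   g'(x) = 12·x^2 + 2·x
  lim(x→∞) f'(x)/g'(x) = lim(x→∞) (3·x^2)/(12·x^2 + 2·x)
  = 1/4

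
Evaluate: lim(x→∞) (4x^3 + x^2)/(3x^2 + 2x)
This is an ∞/∞ indeterminate form.

Apply L'Hôpital's rule: differentiate numerator and denominator separately.
  f(x) = 4·x^3 + x^2   ⇒   f'(x) = 12·x^2 + 2·x
  g(x) = 3·x^2 + 2·x   ⇒   g'(x) = 6·x + 2
  lim(x→∞) f'(x)/g'(x) = lim(x→∞) (12·x^2 + 2·x)/(6·x + 2)
  = ∞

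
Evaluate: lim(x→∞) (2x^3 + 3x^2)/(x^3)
This is an ∞/∞ indeterminate form.

Apply L'Hôpital's rule: differentiate numerator and denominator separately.
  f(x) = 2·x^3 + 3·x^2   ⇒   f'(x) = 6·x^2 + 6·x
  g(x) = x^3   ⇒   g'(x) = 3·x^2
  lim(x→∞) f'(x)/g'(x) = lim(x→∞) (6·x^2 + 6·x)/(3·x^2)
  = 2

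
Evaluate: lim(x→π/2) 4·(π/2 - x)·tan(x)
This is a 0·∞ indeterminate form.

Rewrite 0·∞ as a quotient (0/0 or ∞/∞ form), then apply L'Hôpital's rule:
  lim(x→π/2) 4·(π/2 - x)·tan(x) = 4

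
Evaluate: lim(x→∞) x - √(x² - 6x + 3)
This is an ∞-∞ indeterminate form.

Combine fractions or rationalize to convert ∞-∞ to 0/0 form:
  lim(x→∞) x - √(x² - 6x + 3) = 3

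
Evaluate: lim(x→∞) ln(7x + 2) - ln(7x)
This is an ∞-∞ indeterminate form.

Combine fractions or rationalize to convert ∞-∞ to 0/0 form:
  lim(x→∞) ln(7x + 2) - ln(7x) = 0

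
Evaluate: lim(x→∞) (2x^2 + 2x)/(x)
This is an ∞/∞ indeterminate form.

Apply L'Hôpital's rule: differentiate numerator and denominator separately.
  f(x) = 2·x^2 + 2·x   ⇒   f'(x) = 4·x + 2
  g(x) = x   ⇒   g'(x) = 1
  lim(x→∞) f'(x)/g'(x) = lim(x→∞) (4·x + 2)/(1)
  = ∞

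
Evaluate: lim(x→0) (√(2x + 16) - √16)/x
This is a standard limit.

Factor or rationalize the expression:
  lim(x→0) (√(2x + 16) - √16)/x = 1/4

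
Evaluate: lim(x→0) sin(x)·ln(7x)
This is a 0·∞ indeterminate form.

Rewrite 0·∞ as a quotient (0/0 or ∞/∞ form), then apply L'Hôpital's rule:
  lim(x→0) sin(x)·ln(7x) = 0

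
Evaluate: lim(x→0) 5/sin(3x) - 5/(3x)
This is an ∞-∞ indeterminate form.

Combine fractions or rationalize to convert ∞-∞ to 0/0 form:
  lim(x→0) 5/sin(3x) - 5/(3x) = 0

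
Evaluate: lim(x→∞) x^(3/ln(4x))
This is an exponential indeterminate form.

For exponential indeterminate forms, take the natural log:
  Let L = lim(x→∞) x^(3/ln(4x))
  Then ln(L) = lim(x→∞) [exponent × ln(base)]
  Evaluate using L'Hôpital or standard limits, then exponentiate.
  L = e^(3)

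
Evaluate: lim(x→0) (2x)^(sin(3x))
This is an exponential indeterminate form.

For exponential indeterminate forms, take the natural log:
  Let L = lim(x→0) (2x)^(sin(3x))
  Then ln(L) = lim(x→0) [exponent × ln(base)]
  Evaluate using L'Hôpital or standard limits, then exponentiate.
  L = 1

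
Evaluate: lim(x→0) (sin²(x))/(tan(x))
This is a 0/0 indeterminate form.

Apply L'Hôpital's rule: differentiate numerator and denominator separately.
  f(x) = sin(x)^2   ⇒   f'(x) = 2·sin(x)·cos(x)
  g(x) = tan(x)   ⇒   g'(x) = tan(x)^2 + 1
  lim(x→0) f'(x)/g'(x) = lim(x→0) (2·sin(x)·cos(x))/(tan(x)^2 + 1)
  = 0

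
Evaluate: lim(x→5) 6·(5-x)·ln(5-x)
This is a 0·∞ indeterminate form.

Rewrite 0·∞ as a quotient (0/0 or ∞/∞ form), then apply L'Hôpital's rule:
  lim(x→5) 6·(5-x)·ln(5-x) = 0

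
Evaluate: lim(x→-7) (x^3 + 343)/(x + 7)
This is a standard limit.

Factor or rationalize the expression:
  lim(x→-7) (x^3 + 343)/(x + 7) = 147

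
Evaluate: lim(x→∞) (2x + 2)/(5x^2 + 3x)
This is an ∞/∞ indeterminate form.

Apply L'Hôpital's rule: differentiate numerator and denominator separately.
  f(x) = 2·x + 2   ⇒   f'(x) = 2
  g(x) = 5·x^2 + 3·x   ⇒   g'(x) = 10·x + 3
  lim(x→∞) f'(x)/g'(x) = lim(x→∞) (2)/(10·x + 3)
  = 0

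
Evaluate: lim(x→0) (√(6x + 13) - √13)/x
This is a standard limit.

Factor or rationalize the expression:
  lim(x→0) (√(6x + 13) - √13)/x = 3·sqrt(13)/13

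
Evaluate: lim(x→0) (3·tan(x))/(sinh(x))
This is a 0/0 indeterminate form.

Apply L'Hôpital's rule: differentiate numerator and denominator separately.
  f(x) = 3·tan(x)   ⇒   f'(x) = 3·tan(x)^2 + 3
  g(x) = sinh(x)   ⇒   g'(x) = cosh(x)
  lim(x→0) f'(x)/g'(x) = lim(x→0) (3·tan(x)^2 + 3)/(cosh(x))
  = 3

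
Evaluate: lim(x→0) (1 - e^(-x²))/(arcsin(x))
This is a 0/0 indeterminate form.

Apply L'Hôpital's rule: differentiate numerator and denominator separately.
  f(x) = 1 - e^(-x^2)   ⇒   f'(x) = 2·x·e^(-x^2)
  g(x) = asin(x)   ⇒   g'(x) = 1/sqrt(1 - x^2)
  lim(x→0) f'(x)/g'(x) = lim(x→0) (2·x·e^(-x^2))/(1/sqrt(1 - x^2))
  = 0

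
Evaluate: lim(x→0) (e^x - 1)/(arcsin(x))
This is a 0/0 indeterminate form.

Apply L'Hôpital's rule: differentiate numerator and denominator separately.
  f(x) = e^(x) - 1   ⇒   f'(x) = e^(x)
  g(x) = asin(x)   ⇒   g'(x) = 1/sqrt(1 - x^2)
  lim(x→0) f'(x)/g'(x) = lim(x→0) (e^(x))/(1/sqrt(1 - x^2))
  = 1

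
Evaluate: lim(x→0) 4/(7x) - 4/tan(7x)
This is an ∞-∞ indeterminate form.

Combine fractions or rationalize to convert ∞-∞ to 0/0 form:
  lim(x→0) 4/(7x) - 4/tan(7x) = 0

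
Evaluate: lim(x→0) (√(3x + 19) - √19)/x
This is a standard limit.

Factor or rationalize the expression:
  lim(x→0) (√(3x + 19) - √19)/x = 3·sqrt(19)/38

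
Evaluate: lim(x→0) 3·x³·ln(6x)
This is a 0·∞ indeterminate form.

Rewrite 0·∞ as a quotient (0/0 or ∞/∞ form), then apply L'Hôpital's rule:
  lim(x→0) 3·x³·ln(6x) = 0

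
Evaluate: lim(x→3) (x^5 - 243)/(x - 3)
This is a standard limit.

Factor or rationalize the expression:
  lim(x→3) (x^5 - 243)/(x - 3) = 405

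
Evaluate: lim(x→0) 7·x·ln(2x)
This is a 0·∞ indeterminate form.

Rewrite 0·∞ as a quotient (0/0 or ∞/∞ form), then apply L'Hôpital's rule:
  lim(x→0) 7·x·ln(2x) = 0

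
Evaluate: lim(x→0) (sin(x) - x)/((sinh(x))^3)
This is a 0/0 indeterminate form.

Apply L'Hôpital's rule: differentiate numerator and denominator separately.
  f(x) = -x + sin(x)   ⇒   f'(x) = cos(x) - 1
  g(x) = sinh(x)^3   ⇒   g'(x) = 3·sinh(x)^2·cosh(x)
  lim(x→0) f'(x)/g'(x) = lim(x→0) (cos(x) - 1)/(3·sinh(x)^2·cosh(x))
  = -1/6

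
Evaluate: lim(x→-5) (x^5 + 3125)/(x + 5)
This is a standard limit.

Factor or rationalize the expression:
  lim(x→-5) (x^5 + 3125)/(x + 5) = 3125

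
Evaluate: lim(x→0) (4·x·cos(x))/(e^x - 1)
This is a 0/0 indeterminate form.

Apply L'Hôpital's rule: differentiate numerator and denominator separately.
  f(x) = 4·x·cos(x)   ⇒   f'(x) = -4·x·sin(x) + 4·cos(x)
  g(x) = e^(x) - 1   ⇒   g'(x) = e^(x)
  lim(x→0) f'(x)/g'(x) = lim(x→0) (-4·x·sin(x) + 4·cos(x))/(e^(x))
  = 4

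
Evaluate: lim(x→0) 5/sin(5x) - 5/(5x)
This is an ∞-∞ indeterminate form.

Combine fractions or rationalize to convert ∞-∞ to 0/0 form:
  lim(x→0) 5/sin(5x) - 5/(5x) = 0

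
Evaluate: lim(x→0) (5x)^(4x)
This is an exponential indeterminate form.

For exponential indeterminate forms, take the natural log:
  Let L = lim(x→0) (5x)^(4x)
  Then ln(L) = lim(x→0) [exponent × ln(base)]
  Evaluate using L'Hôpital or standard limits, then exponentiate.
  L = 1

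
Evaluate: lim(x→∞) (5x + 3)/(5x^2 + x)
This is an ∞/∞ indeterminate form.

Apply L'Hôpital's rule: differentiate numerator and denominator separately.
  f(x) = 5·x + 3   ⇒   f'(x) = 5
  g(x) = 5·x^2 + x   ⇒   g'(x) = 10·x + 1
  lim(x→∞) f'(x)/g'(x) = lim(x→∞) (5)/(10·x + 1)
  = 0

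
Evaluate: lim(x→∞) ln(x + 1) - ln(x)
This is an ∞-∞ indeterminate form.

Combine fractions or rationalize to convert ∞-∞ to 0/0 form:
  lim(x→∞) ln(x + 1) - ln(x) = 0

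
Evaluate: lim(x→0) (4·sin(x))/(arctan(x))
This is a 0/0 indeterminate form.

Apply L'Hôpital's rule: differentiate numerator and denominator separately.
  f(x) = 4·sin(x)   ⇒   f'(x) = 4·cos(x)
  g(x) = atan(x)   ⇒   g'(x) = 1/(x^2 + 1)
  lim(x→0) f'(x)/g'(x) = lim(x→0) (4·cos(x))/(1/(x^2 + 1))
  = 4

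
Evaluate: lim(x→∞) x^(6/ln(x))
This is an exponential indeterminate form.

For exponential indeterminate forms, take the natural log:
  Let L = lim(x→∞) x^(6/ln(x))
  Then ln(L) = lim(x→∞) [exponent × ln(base)]
  Evaluate using L'Hôpital or standard limits, then exponentiate.
  L = e^(6)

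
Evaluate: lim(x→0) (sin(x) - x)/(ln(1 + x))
This is a 0/0 indeterminate form.

Apply L'Hôpital's rule: differentiate numerator and denominator separately.
  f(x) = -x + sin(x)   ⇒   f'(x) = cos(x) - 1
  g(x) = ln(x + 1)   ⇒   g'(x) = 1/(x + 1)
  lim(x→0) f'(x)/g'(x) = lim(x→0) (cos(x) - 1)/(1/(x + 1))
  = 0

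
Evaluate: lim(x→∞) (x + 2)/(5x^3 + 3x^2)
This is an ∞/∞ indeterminate form.

Apply L'Hôpital's rule: differentiate numerator and denominator separately.
  f(x) = x + 2   ⇒   f'(x) = 1
  g(x) = 5·x^3 + 3·x^2   ⇒   g'(x) = 15·x^2 + 6·x
  lim(x→∞) f'(x)/g'(x) = lim(x→∞) (1)/(15·x^2 + 6·x)
  = 0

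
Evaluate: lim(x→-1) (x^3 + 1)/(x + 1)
This is a standard limit.

Factor or rationalize the expression:
  lim(x→-1) (x^3 + 1)/(x + 1) = 3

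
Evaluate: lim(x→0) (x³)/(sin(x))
This is a 0/0 indeterminate form.

Apply L'Hôpital's rule: differentiate numerator and denominator separately.
  f(x) = x^3   ⇒   f'(x) = 3·x^2
  g(x) = sin(x)   ⇒   g'(x) = cos(x)
  lim(x→0) f'(x)/g'(x) = lim(x→0) (3·x^2)/(cos(x))
  = 0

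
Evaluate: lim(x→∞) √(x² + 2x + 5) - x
This is an ∞-∞ indeterminate form.

Combine fractions or rationalize to convert ∞-∞ to 0/0 form:
  lim(x→∞) √(x² + 2x + 5) - x = 1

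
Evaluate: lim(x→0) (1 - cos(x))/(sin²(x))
This is a 0/0 indeterminate form.

Apply L'Hôpital's rule: differentiate numerator and denominator separately.
  f(x) = 1 - cos(x)   ⇒   f'(x) = sin(x)
  g(x) = sin(x)^2   ⇒   g'(x) = 2·sin(x)·cos(x)
  lim(x→0) f'(x)/g'(x) = lim(x→0) (sin(x))/(2·sin(x)·cos(x))
  = 1/2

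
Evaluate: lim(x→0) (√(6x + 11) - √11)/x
This is a standard limit.

Factor or rationalize the expression:
  lim(x→0) (√(6x + 11) - √11)/x = 3·sqrt(11)/11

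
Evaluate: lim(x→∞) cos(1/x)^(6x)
This is an exponential indeterminate form.

For exponential indeterminate forms, take the natural log:
  Let L = lim(x→∞) cos(1/x)^(6x)
  Then ln(L) = lim(x→∞) [exponent × ln(base)]
  Evaluate using L'Hôpital or standard limits, then exponentiate.
  L = 1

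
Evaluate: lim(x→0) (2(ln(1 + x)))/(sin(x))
This is a 0/0 indeterminate form.

Apply L'Hôpital's rule: differentiate numerator and denominator separately.
  f(x) = 2·ln(x + 1)   ⇒   f'(x) = 2/(x + 1)
  g(x) = sin(x)   ⇒   g'(x) = cos(x)
  lim(x→0) f'(x)/g'(x) = lim(x→0) (2/(x + 1))/(cos(x))
  = 2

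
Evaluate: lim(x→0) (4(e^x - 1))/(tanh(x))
This is a 0/0 indeterminate form.

Apply L'Hôpital's rule: differentiate numerator and denominator separately.
  f(x) = 4·e^(x) - 4   ⇒   f'(x) = 4·e^(x)
  g(x) = tanh(x)   ⇒   g'(x) = 1 - tanh(x)^2
  lim(x→0) f'(x)/g'(x) = lim(x→0) (4·e^(x))/(1 - tanh(x)^2)
  = 4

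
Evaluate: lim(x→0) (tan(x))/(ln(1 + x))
This is a 0/0 indeterminate form.

Apply L'Hôpital's rule: differentiate numerator and denominator separately.
  f(x) = tan(x)   ⇒   f'(x) = tan(x)^2 + 1
  g(x) = ln(x + 1)   ⇒   g'(x) = 1/(x + 1)
  lim(x→0) f'(x)/g'(x) = lim(x→0) (tan(x)^2 + 1)/(1/(x + 1))
  = 1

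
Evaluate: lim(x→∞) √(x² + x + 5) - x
This is an ∞-∞ indeterminate form.

Combine fractions or rationalize to convert ∞-∞ to 0/0 form:
  lim(x→∞) √(x² + x + 5) - x = 1/2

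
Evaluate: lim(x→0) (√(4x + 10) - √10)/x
This is a standard limit.

Factor or rationalize the expression:
  lim(x→0) (√(4x + 10) - √10)/x = sqrt(10)/5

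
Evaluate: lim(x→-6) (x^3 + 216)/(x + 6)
This is a standard limit.

Factor or rationalize the expression:
  lim(x→-6) (x^3 + 216)/(x + 6) = 108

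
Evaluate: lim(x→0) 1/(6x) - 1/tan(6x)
This is an ∞-∞ indeterminate form.

Combine fractions or rationalize to convert ∞-∞ to 0/0 form:
  lim(x→0) 1/(6x) - 1/tan(6x) = 0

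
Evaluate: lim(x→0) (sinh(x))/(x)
This is a 0/0 indeterminate form.

Apply L'Hôpital's rule: differentiate numerator and denominator separately.
  f(x) = sinh(x)   ⇒   f'(x) = cosh(x)
  g(x) = x   ⇒   g'(x) = 1
  lim(x→0) f'(x)/g'(x) = lim(x→0) (cosh(x))/(1)
  = 1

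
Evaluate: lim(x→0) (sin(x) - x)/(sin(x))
This is a 0/0 indeterminate form.

Apply L'Hôpital's rule: differentiate numerator and denominator separately.
  f(x) = -x + sin(x)   ⇒   f'(x) = cos(x) - 1
  g(x) = sin(x)   ⇒   g'(x) = cos(x)
  lim(x→0) f'(x)/g'(x) = lim(x→0) (cos(x) - 1)/(cos(x))
  = 0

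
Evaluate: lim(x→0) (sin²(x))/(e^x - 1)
This is a 0/0 indeterminate form.

Apply L'Hôpital's rule: differentiate numerator and denominator separately.
  f(x) = sin(x)^2   ⇒   f'(x) = 2·sin(x)·cos(x)
  g(x) = e^(x) - 1   ⇒   g'(x) = e^(x)
  lim(x→0) f'(x)/g'(x) = lim(x→0) (2·sin(x)·cos(x))/(e^(x))
  = 0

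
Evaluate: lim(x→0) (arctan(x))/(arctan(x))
This is a 0/0 indeterminate form.

Apply L'Hôpital's rule: differentiate numerator and denominator separately.
  f(x) = atan(x)   ⇒   f'(x) = 1/(x^2 + 1)
  g(x) = atan(x)   ⇒   g'(x) = 1/(x^2 + 1)
  lim(x→0) f'(x)/g'(x) = lim(x→0) (1/(x^2 + 1))/(1/(x^2 + 1))
  = 1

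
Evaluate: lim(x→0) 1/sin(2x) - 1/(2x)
This is an ∞-∞ indeterminate form.

Combine fractions or rationalize to convert ∞-∞ to 0/0 form:
  lim(x→0) 1/sin(2x) - 1/(2x) = 0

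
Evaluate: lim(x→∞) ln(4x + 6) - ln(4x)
This is an ∞-∞ indeterminate form.

Combine fractions or rationalize to convert ∞-∞ to 0/0 form:
  lim(x→∞) ln(4x + 6) - ln(4x) = 0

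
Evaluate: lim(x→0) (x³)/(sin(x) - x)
This is a 0/0 indeterminate form.

Apply L'Hôpital's rule: differentiate numerator and denominator separately.
  f(x) = x^3   ⇒   f'(x) = 3·x^2
  g(x) = -x + sin(x)   ⇒   g'(x) = cos(x) - 1
  lim(x→0) f'(x)/g'(x) = lim(x→0) (3·x^2)/(cos(x) - 1)
  = -6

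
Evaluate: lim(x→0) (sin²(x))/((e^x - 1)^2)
This is a 0/0 indeterminate form.

Apply L'Hôpital's rule: differentiate numerator and denominator separately.
  f(x) = sin(x)^2   ⇒   f'(x) = 2·sin(x)·cos(x)
  g(x) = (e^(x) - 1)^2   ⇒   g'(x) = 2·(e^(x) - 1)·e^(x)
  lim(x→0) f'(x)/g'(x) = lim(x→0) (2·sin(x)·cos(x))/(2·(e^(x) - 1)·e^(x))
  = 1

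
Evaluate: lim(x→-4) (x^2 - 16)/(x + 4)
This is a standard limit.

Factor or rationalize the expression:
  lim(x→-4) (x^2 - 16)/(x + 4) = -8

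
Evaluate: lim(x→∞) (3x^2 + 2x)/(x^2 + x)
This is an ∞/∞ indeterminate form.

Apply L'Hôpital's rule: differentiate numerator and denominator separately.
  f(x) = 3·x^2 + 2·x   ⇒   f'(x) = 6·x + 2
  g(x) = x^2 + x   ⇒   g'(x) = 2·x + 1
  lim(x→∞) f'(x)/g'(x) = lim(x→∞) (6·x + 2)/(2·x + 1)
  = 3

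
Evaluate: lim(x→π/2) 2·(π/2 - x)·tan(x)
This is a 0·∞ indeterminate form.

Rewrite 0·∞ as a quotient (0/0 or ∞/∞ form), then apply L'Hôpital's rule:
  lim(x→π/2) 2·(π/2 - x)·tan(x) = 2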